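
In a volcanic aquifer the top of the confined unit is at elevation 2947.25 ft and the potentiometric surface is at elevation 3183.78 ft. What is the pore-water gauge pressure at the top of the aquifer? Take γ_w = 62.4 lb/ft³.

Pressure head at the aquifer top: ψ = h − z = 3183.78 − 2947.25 = 236.53 ft.
P = γψ/144 = 62.4 × 236.53 / 144 = 102 psi.

P ≈ 102 psi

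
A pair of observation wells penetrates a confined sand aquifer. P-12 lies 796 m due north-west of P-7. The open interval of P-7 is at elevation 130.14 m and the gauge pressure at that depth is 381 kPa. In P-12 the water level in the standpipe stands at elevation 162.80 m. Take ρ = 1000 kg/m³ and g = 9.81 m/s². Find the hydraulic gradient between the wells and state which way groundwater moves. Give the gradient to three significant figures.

Pressure head at P-7: ψ = P/(ρg) = 381×1000 / (1000 × 9.81) = 38.84 m.
Total head at P-7: h = z + ψ = 130.14 + 38.84 = 168.98 m.
Total head at P-12: h = 162.80 m (water level in the piezometer is the total head).
Head difference: h(P-7) − h(P-12) = 168.98 − 162.80 = 6.18 m.
Hydraulic gradient: i = |Δh| / L = 6.18 / 796 = 0.00776.
Flow is from higher to lower head: from P-7 toward P-12, i.e. toward the north-west.

i ≈ 0.00776; groundwater flows toward the north-west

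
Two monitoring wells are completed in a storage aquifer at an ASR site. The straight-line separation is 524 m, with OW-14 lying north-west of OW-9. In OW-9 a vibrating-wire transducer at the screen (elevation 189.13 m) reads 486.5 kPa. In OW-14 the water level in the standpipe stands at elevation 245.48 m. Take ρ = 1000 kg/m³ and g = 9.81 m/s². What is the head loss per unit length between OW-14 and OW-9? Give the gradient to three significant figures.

Pressure head at OW-9: ψ = P/(ρg) = 486.5×1000 / (1000 × 9.81) = 49.59 m.
Total head at OW-9: h = z + ψ = 189.13 + 49.59 = 238.72 m.
Total head at OW-14: h = 245.48 m (water level in the piezometer is the total head).
Head difference: h(OW-9) − h(OW-14) = 238.72 − 245.48 = -6.76 m.
Hydraulic gradient: i = |Δh| / L = 6.76 / 524 = 0.0129.

i ≈ 0.0129 m/m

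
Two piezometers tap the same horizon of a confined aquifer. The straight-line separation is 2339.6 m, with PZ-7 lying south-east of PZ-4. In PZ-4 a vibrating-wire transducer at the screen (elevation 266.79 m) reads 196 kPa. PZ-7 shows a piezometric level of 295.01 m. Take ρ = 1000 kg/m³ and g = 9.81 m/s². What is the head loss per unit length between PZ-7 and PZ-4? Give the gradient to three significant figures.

Pressure head at PZ-4: ψ = P/(ρg) = 196×1000 / (1000 × 9.81) = 19.98 m.
Total head at PZ-4: h = z + ψ = 266.79 + 19.98 = 286.77 m.
Total head at PZ-7: h = 295.01 m (water level in the piezometer is the total head).
Head difference: h(PZ-4) − h(PZ-7) = 286.77 − 295.01 = -8.24 m.
Hydraulic gradient: i = |Δh| / L = 8.24 / 2339.6 = 0.00352.

i ≈ 0.00352 m/m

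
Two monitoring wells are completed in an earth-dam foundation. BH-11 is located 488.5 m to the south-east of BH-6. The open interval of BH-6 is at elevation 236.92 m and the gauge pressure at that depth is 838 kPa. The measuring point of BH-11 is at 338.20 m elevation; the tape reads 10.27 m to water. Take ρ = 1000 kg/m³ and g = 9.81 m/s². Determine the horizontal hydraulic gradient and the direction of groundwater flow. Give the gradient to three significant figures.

i ≈ 0.0114; groundwater flows toward the north-west

Pressure head at BH-6: ψ = P/(ρg) = 838×1000 / (1000 × 9.81) = 85.42 m.
Total head at BH-6: h = z + ψ = 236.92 + 85.42 = 322.34 m.
Total head at BH-11: h = 338.20 − 10.27 = 327.93 m.
Head difference: h(BH-6) − h(BH-11) = 322.34 − 327.93 = -5.59 m.
Hydraulic gradient: i = |Δh| / L = 5.59 / 488.5 = 0.0114.
Flow is from higher to lower head: from BH-11 toward BH-6, i.e. toward the north-west.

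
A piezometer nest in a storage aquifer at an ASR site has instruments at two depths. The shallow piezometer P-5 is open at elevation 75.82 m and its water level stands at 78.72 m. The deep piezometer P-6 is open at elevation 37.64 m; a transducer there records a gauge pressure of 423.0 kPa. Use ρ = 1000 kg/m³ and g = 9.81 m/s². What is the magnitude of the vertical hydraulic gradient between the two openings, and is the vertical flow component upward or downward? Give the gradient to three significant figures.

Total head at P-5: h = 78.72 m (water level in the standpipe).
Pressure head at P-6: ψ = P/(ρg) = 423.0×1000 / (1000 × 9.81) = 43.12 m.
Total head at P-6: h = z + ψ = 37.64 + 43.12 = 80.76 m.
Δh = h(P-5) − h(P-6) = 78.72 − 80.76 = -2.04 m.
Vertical separation Δz = 75.82 − 37.64 = 38.18 m.
|i_v| = |Δh| / Δz = 2.04 / 38.18 = 0.0534.
Head is higher in the deep piezometer, so vertical flow is upward (discharge condition).

|i_v| ≈ 0.0534; vertical flow is upward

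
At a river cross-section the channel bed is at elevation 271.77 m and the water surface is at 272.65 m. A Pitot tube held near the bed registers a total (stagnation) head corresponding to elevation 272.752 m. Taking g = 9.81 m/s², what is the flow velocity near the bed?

v ≈ 1.41 m/s

Near the bed, under hydrostatic conditions, the piezometric head (z + ψ) equals the free-surface elevation, 272.65 m.
Velocity head = total − piezometric = 272.752 − 272.65 = 0.102 m.
v = √(2g·h_v) = √(2 × 9.81 × 0.102) = 1.41 m/s.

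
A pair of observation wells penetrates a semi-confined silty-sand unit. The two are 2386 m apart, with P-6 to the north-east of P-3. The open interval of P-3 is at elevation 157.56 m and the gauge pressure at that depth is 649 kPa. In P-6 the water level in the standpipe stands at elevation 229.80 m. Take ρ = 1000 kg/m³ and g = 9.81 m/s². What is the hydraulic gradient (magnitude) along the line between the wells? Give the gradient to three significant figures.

i ≈ 0.00255

Pressure head at P-3: ψ = P/(ρg) = 649×1000 / (1000 × 9.81) = 66.16 m.
Total head at P-3: h = z + ψ = 157.56 + 66.16 = 223.72 m.
Total head at P-6: h = 229.80 m (water level in the piezometer is the total head).
Head difference: h(P-3) − h(P-6) = 223.72 − 229.80 = -6.08 m.
Hydraulic gradient: i = |Δh| / L = 6.08 / 2386 = 0.00255.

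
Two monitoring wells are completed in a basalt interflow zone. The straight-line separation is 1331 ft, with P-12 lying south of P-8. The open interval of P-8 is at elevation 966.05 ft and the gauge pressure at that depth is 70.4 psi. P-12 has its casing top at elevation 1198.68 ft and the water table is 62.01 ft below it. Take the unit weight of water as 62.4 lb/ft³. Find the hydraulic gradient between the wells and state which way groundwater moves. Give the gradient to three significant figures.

i ≈ 0.00613; groundwater flows toward the north

Pressure head at P-8: ψ = 144·P/γ = 144 × 70.4 / 62.4 = 162.46 ft.
Total head at P-8: h = z + ψ = 966.05 + 162.46 = 1128.51 ft.
Total head at P-12: h = 1198.68 − 62.01 = 1136.67 ft.
Head difference: h(P-8) − h(P-12) = 1128.51 − 1136.67 = -8.16 ft.
Hydraulic gradient: i = |Δh| / L = 8.16 / 1331 = 0.00613.
Flow is from higher to lower head: from P-12 toward P-8, i.e. toward the north.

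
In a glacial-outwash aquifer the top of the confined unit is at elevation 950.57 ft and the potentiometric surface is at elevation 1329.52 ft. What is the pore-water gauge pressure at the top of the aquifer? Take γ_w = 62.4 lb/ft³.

P ≈ 164 psi

Pressure head at the aquifer top: ψ = h − z = 1329.52 − 950.57 = 378.95 ft.
P = γψ/144 = 62.4 × 378.95 / 144 = 164 psi.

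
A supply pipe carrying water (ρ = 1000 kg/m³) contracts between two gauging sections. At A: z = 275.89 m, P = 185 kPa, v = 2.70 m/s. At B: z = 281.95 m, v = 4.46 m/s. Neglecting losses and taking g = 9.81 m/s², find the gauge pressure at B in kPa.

P₂ ≈ 119 kPa

Pressure head at A: ψ₁ = P₁/(ρg) = 185×1000 / (1000 × 9.81) = 18.86 m.
Velocity heads: v₁²/2g = 2.70²/19.62 = 0.372 m; v₂²/2g = 4.46²/19.62 = 1.014 m.
Total head H = z₁ + ψ₁ + v₁²/2g = 275.89 + 18.86 + 0.372 = 295.12 m.
ψ₂ = H − z₂ − v₂²/2g = 295.12 − 281.95 − 1.014 = 12.16 m.
P₂ = ρgψ₂ = 1000 × 9.81 × 12.16 ≈ 119 kPa.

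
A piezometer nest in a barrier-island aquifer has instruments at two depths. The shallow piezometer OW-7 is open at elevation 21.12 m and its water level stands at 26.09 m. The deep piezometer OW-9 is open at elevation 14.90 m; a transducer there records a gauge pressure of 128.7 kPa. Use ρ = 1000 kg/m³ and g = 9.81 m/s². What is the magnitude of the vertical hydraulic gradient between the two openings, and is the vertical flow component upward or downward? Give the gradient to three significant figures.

|i_v| ≈ 0.310; vertical flow is upward

Total head at OW-7: h = 26.09 m (water level in the standpipe).
Pressure head at OW-9: ψ = P/(ρg) = 128.7×1000 / (1000 × 9.81) = 13.12 m.
Total head at OW-9: h = z + ψ = 14.90 + 13.12 = 28.02 m.
Δh = h(OW-7) − h(OW-9) = 26.09 − 28.02 = -1.93 m.
Vertical separation Δz = 21.12 − 14.90 = 6.22 m.
|i_v| = |Δh| / Δz = 1.93 / 6.22 = 0.310.
Head is higher in the deep piezometer, so vertical flow is upward (discharge condition).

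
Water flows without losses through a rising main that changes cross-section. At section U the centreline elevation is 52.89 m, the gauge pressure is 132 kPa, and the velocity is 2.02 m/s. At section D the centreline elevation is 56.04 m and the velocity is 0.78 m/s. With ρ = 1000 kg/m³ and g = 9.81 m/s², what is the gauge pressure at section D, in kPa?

Pressure head at U: ψ₁ = P₁/(ρg) = 132×1000 / (1000 × 9.81) = 13.46 m.
Velocity heads: v₁²/2g = 2.02²/19.62 = 0.208 m; v₂²/2g = 0.78²/19.62 = 0.031 m.
Total head H = z₁ + ψ₁ + v₁²/2g = 52.89 + 13.46 + 0.208 = 66.56 m.
ψ₂ = H − z₂ − v₂²/2g = 66.56 − 56.04 − 0.031 = 10.49 m.
P₂ = ρgψ₂ = 1000 × 9.81 × 10.49 ≈ 103 kPa.

P₂ ≈ 103 kPa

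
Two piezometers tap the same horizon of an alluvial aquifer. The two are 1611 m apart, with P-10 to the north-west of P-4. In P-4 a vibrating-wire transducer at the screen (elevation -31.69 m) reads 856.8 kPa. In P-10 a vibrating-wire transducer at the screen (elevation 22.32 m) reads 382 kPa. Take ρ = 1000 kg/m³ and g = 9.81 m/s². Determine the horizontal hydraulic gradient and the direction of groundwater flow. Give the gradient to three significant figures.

i ≈ 0.00348; groundwater flows toward the south-east

Pressure head at P-4: ψ = P/(ρg) = 856.8×1000 / (1000 × 9.81) = 87.34 m.
Total head at P-4: h = z + ψ = -31.69 + 87.34 = 55.65 m.
Pressure head at P-10: ψ = P/(ρg) = 382×1000 / (1000 × 9.81) = 38.94 m.
Total head at P-10: h = z + ψ = 22.32 + 38.94 = 61.26 m.
Head difference: h(P-4) − h(P-10) = 55.65 − 61.26 = -5.61 m.
Hydraulic gradient: i = |Δh| / L = 5.61 / 1611 = 0.00348.
Flow is from higher to lower head: from P-10 toward P-4, i.e. toward the south-east.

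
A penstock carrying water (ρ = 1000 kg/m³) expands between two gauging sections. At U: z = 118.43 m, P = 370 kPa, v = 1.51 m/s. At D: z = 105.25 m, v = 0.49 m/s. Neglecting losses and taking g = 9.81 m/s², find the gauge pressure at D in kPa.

Pressure head at U: ψ₁ = P₁/(ρg) = 370×1000 / (1000 × 9.81) = 37.72 m.
Velocity heads: v₁²/2g = 1.51²/19.62 = 0.116 m; v₂²/2g = 0.49²/19.62 = 0.012 m.
Total head H = z₁ + ψ₁ + v₁²/2g = 118.43 + 37.72 + 0.116 = 156.27 m.
ψ₂ = H − z₂ − v₂²/2g = 156.27 − 105.25 − 0.012 = 51.01 m.
P₂ = ρgψ₂ = 1000 × 9.81 × 51.01 ≈ 500 kPa.

P₂ ≈ 500 kPa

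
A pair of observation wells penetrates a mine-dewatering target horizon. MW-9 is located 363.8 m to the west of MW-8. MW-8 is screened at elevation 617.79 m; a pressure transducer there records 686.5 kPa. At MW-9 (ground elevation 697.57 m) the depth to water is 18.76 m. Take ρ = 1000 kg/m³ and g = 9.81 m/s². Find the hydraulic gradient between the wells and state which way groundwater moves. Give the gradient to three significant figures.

Pressure head at MW-8: ψ = P/(ρg) = 686.5×1000 / (1000 × 9.81) = 69.98 m.
Total head at MW-8: h = z + ψ = 617.79 + 69.98 = 687.77 m.
Total head at MW-9: h = 697.57 − 18.76 = 678.81 m.
Head difference: h(MW-8) − h(MW-9) = 687.77 − 678.81 = 8.96 m.
Hydraulic gradient: i = |Δh| / L = 8.96 / 363.8 = 0.0246.
Flow is from higher to lower head: from MW-8 toward MW-9, i.e. toward the west.

i ≈ 0.0246; groundwater flows toward the west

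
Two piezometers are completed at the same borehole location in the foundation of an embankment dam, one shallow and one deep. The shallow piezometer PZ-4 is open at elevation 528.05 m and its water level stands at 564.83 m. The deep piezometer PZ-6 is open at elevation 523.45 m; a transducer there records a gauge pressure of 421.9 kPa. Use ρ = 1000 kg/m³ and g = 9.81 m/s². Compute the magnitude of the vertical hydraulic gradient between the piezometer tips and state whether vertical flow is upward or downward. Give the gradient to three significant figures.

Total head at PZ-4: h = 564.83 m (water level in the standpipe).
Pressure head at PZ-6: ψ = P/(ρg) = 421.9×1000 / (1000 × 9.81) = 43.01 m.
Total head at PZ-6: h = z + ψ = 523.45 + 43.01 = 566.46 m.
Δh = h(PZ-4) − h(PZ-6) = 564.83 − 566.46 = -1.63 m.
Vertical separation Δz = 528.05 − 523.45 = 4.60 m.
|i_v| = |Δh| / Δz = 1.63 / 4.60 = 0.354.
Head is higher in the deep piezometer, so vertical flow is upward (discharge condition).

|i_v| ≈ 0.354; vertical flow is upward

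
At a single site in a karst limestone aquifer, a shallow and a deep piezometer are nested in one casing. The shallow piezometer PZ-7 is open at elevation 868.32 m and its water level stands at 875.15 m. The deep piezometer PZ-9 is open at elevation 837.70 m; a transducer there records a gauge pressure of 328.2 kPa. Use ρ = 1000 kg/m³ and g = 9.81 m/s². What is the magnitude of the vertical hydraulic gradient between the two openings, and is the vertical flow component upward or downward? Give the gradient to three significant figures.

|i_v| ≈ 0.130; vertical flow is downward

Total head at PZ-7: h = 875.15 m (water level in the standpipe).
Pressure head at PZ-9: ψ = P/(ρg) = 328.2×1000 / (1000 × 9.81) = 33.46 m.
Total head at PZ-9: h = z + ψ = 837.70 + 33.46 = 871.16 m.
Δh = h(PZ-7) − h(PZ-9) = 875.15 − 871.16 = 3.99 m.
Vertical separation Δz = 868.32 − 837.70 = 30.62 m.
|i_v| = |Δh| / Δz = 3.99 / 30.62 = 0.130.
Head is higher in the shallow piezometer, so vertical flow is downward (recharge condition).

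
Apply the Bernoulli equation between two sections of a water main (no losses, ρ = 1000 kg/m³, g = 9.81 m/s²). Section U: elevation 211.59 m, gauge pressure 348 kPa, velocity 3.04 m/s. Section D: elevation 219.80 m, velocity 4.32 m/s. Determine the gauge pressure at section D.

P₂ ≈ 263 kPa

Pressure head at U: ψ₁ = P₁/(ρg) = 348×1000 / (1000 × 9.81) = 35.47 m.
Velocity heads: v₁²/2g = 3.04²/19.62 = 0.471 m; v₂²/2g = 4.32²/19.62 = 0.951 m.
Total head H = z₁ + ψ₁ + v₁²/2g = 211.59 + 35.47 + 0.471 = 247.53 m.
ψ₂ = H − z₂ − v₂²/2g = 247.53 − 219.80 − 0.951 = 26.78 m.
P₂ = ρgψ₂ = 1000 × 9.81 × 26.78 ≈ 263 kPa.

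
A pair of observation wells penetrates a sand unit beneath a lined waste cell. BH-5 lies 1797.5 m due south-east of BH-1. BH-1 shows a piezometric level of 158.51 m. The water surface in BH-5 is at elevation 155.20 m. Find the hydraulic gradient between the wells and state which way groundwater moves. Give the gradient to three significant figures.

Total head at BH-1: h = 158.51 m (water level in the piezometer is the total head).
Total head at BH-5: h = 155.20 m (water level in the piezometer is the total head).
Head difference: h(BH-1) − h(BH-5) = 158.51 − 155.20 = 3.31 m.
Hydraulic gradient: i = |Δh| / L = 3.31 / 1797.5 = 0.00184.
Flow is from higher to lower head: from BH-1 toward BH-5, i.e. toward the south-east.

i ≈ 0.00184; groundwater flows toward the south-east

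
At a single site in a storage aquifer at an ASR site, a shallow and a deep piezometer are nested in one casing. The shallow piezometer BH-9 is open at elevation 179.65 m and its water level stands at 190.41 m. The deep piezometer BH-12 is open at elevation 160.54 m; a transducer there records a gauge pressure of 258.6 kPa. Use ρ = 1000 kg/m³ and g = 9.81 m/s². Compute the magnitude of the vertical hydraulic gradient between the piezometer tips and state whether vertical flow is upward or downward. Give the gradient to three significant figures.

|i_v| ≈ 0.184; vertical flow is downward

Total head at BH-9: h = 190.41 m (water level in the standpipe).
Pressure head at BH-12: ψ = P/(ρg) = 258.6×1000 / (1000 × 9.81) = 26.36 m.
Total head at BH-12: h = z + ψ = 160.54 + 26.36 = 186.90 m.
Δh = h(BH-9) − h(BH-12) = 190.41 − 186.90 = 3.51 m.
Vertical separation Δz = 179.65 − 160.54 = 19.11 m.
|i_v| = |Δh| / Δz = 3.51 / 19.11 = 0.184.
Head is higher in the shallow piezometer, so vertical flow is downward (recharge condition).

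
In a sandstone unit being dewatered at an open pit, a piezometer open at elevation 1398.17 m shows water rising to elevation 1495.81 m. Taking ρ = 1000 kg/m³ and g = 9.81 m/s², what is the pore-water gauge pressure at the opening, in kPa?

Pressure head ψ = h − z = 1495.81 − 1398.17 = 97.64 m.
P = ρgψ = 1000 × 9.81 × 97.64 = 957848 Pa ≈ 958 kPa.

P ≈ 958 kPa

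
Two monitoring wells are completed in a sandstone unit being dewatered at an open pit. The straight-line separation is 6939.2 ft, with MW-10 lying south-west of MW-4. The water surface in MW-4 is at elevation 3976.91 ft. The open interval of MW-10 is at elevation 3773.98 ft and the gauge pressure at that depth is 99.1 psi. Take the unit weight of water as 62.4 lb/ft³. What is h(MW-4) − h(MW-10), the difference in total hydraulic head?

Total head at MW-4: h = 3976.91 ft (water level in the piezometer is the total head).
Pressure head at MW-10: ψ = 144·P/γ = 144 × 99.1 / 62.4 = 228.69 ft.
Total head at MW-10: h = z + ψ = 3773.98 + 228.69 = 4002.67 ft.
Head difference: h(MW-4) − h(MW-10) = 3976.91 − 4002.67 = -25.76 ft.

Δh ≈ -25.76 ft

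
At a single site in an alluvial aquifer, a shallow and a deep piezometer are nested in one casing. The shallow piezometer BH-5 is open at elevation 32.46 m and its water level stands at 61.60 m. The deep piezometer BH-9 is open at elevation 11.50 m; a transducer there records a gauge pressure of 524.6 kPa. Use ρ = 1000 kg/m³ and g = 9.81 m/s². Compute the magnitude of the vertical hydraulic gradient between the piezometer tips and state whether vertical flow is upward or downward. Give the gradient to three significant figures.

Total head at BH-5: h = 61.60 m (water level in the standpipe).
Pressure head at BH-9: ψ = P/(ρg) = 524.6×1000 / (1000 × 9.81) = 53.48 m.
Total head at BH-9: h = z + ψ = 11.50 + 53.48 = 64.98 m.
Δh = h(BH-5) − h(BH-9) = 61.60 − 64.98 = -3.38 m.
Vertical separation Δz = 32.46 − 11.50 = 20.96 m.
|i_v| = |Δh| / Δz = 3.38 / 20.96 = 0.161.
Head is higher in the deep piezometer, so vertical flow is upward (discharge condition).

|i_v| ≈ 0.161; vertical flow is upward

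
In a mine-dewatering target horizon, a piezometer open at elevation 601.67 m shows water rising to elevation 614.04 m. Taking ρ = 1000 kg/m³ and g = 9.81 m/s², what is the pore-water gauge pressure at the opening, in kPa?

P ≈ 121 kPa

Pressure head ψ = h − z = 614.04 − 601.67 = 12.37 m.
P = ρgψ = 1000 × 9.81 × 12.37 = 121350 Pa ≈ 121 kPa.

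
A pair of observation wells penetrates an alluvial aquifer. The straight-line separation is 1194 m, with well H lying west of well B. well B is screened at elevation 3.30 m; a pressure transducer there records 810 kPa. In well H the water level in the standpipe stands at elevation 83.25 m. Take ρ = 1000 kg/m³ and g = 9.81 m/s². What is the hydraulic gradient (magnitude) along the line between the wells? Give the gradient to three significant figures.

Pressure head at well B: ψ = P/(ρg) = 810×1000 / (1000 × 9.81) = 82.57 m.
Total head at well B: h = z + ψ = 3.30 + 82.57 = 85.87 m.
Total head at well H: h = 83.25 m (water level in the piezometer is the total head).
Head difference: h(well B) − h(well H) = 85.87 − 83.25 = 2.62 m.
Hydraulic gradient: i = |Δh| / L = 2.62 / 1194 = 0.00219.

i ≈ 0.00219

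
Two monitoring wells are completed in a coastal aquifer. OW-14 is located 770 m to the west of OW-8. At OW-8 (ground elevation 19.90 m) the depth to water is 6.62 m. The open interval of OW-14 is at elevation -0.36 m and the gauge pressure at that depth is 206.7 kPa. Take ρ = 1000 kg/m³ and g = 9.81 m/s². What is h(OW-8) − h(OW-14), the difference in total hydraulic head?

Δh ≈ -7.43 m

Total head at OW-8: h = 19.90 − 6.62 = 13.28 m.
Pressure head at OW-14: ψ = P/(ρg) = 206.7×1000 / (1000 × 9.81) = 21.07 m.
Total head at OW-14: h = z + ψ = -0.36 + 21.07 = 20.71 m.
Head difference: h(OW-8) − h(OW-14) = 13.28 − 20.71 = -7.43 m.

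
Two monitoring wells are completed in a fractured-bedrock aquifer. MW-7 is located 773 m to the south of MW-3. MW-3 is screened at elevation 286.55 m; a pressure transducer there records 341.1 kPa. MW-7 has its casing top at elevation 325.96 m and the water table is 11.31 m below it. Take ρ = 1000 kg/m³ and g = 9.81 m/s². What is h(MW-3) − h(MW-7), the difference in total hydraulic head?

Δh ≈ 6.67 m

Pressure head at MW-3: ψ = P/(ρg) = 341.1×1000 / (1000 × 9.81) = 34.77 m.
Total head at MW-3: h = z + ψ = 286.55 + 34.77 = 321.32 m.
Total head at MW-7: h = 325.96 − 11.31 = 314.65 m.
Head difference: h(MW-3) − h(MW-7) = 321.32 − 314.65 = 6.67 m.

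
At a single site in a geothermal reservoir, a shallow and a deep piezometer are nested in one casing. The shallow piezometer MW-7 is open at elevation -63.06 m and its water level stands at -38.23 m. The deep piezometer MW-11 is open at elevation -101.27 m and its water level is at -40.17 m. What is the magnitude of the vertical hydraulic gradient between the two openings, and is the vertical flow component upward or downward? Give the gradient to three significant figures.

Total head at MW-7: h = -38.23 m (water level in the standpipe).
Total head at MW-11: h = -40.17 m.
Δh = h(MW-7) − h(MW-11) = -38.23 − (-40.17) = 1.94 m.
Vertical separation Δz = -63.06 − (-101.27) = 38.21 m.
|i_v| = |Δh| / Δz = 1.94 / 38.21 = 0.0508.
Head is higher in the shallow piezometer, so vertical flow is downward (recharge condition).

|i_v| ≈ 0.0508; vertical flow is downward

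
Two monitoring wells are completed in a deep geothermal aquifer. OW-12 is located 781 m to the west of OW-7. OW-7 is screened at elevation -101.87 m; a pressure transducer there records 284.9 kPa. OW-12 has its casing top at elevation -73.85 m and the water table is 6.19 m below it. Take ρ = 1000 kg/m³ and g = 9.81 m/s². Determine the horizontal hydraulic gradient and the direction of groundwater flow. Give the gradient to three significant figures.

Pressure head at OW-7: ψ = P/(ρg) = 284.9×1000 / (1000 × 9.81) = 29.04 m.
Total head at OW-7: h = z + ψ = -101.87 + 29.04 = -72.83 m.
Total head at OW-12: h = -73.85 − 6.19 = -80.04 m.
Head difference: h(OW-7) − h(OW-12) = -72.83 − (-80.04) = 7.21 m.
Hydraulic gradient: i = |Δh| / L = 7.21 / 781 = 0.00923.
Flow is from higher to lower head: from OW-7 toward OW-12, i.e. toward the west.

i ≈ 0.00923; groundwater flows toward the west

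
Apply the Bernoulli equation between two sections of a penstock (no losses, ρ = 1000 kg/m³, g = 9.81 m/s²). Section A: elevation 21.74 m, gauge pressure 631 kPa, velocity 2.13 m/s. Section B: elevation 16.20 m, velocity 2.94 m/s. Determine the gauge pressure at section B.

P₂ ≈ 683 kPa

Pressure head at A: ψ₁ = P₁/(ρg) = 631×1000 / (1000 × 9.81) = 64.32 m.
Velocity heads: v₁²/2g = 2.13²/19.62 = 0.231 m; v₂²/2g = 2.94²/19.62 = 0.441 m.
Total head H = z₁ + ψ₁ + v₁²/2g = 21.74 + 64.32 + 0.231 = 86.29 m.
ψ₂ = H − z₂ − v₂²/2g = 86.29 − 16.20 − 0.441 = 69.65 m.
P₂ = ρgψ₂ = 1000 × 9.81 × 69.65 ≈ 683 kPa.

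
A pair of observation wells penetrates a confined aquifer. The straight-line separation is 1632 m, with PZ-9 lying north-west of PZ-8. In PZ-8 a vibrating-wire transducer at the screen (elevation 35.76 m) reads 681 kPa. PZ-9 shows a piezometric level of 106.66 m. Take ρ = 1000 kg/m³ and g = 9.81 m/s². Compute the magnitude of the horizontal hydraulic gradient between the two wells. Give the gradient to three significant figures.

Pressure head at PZ-8: ψ = P/(ρg) = 681×1000 / (1000 × 9.81) = 69.42 m.
Total head at PZ-8: h = z + ψ = 35.76 + 69.42 = 105.18 m.
Total head at PZ-9: h = 106.66 m (water level in the piezometer is the total head).
Head difference: h(PZ-8) − h(PZ-9) = 105.18 − 106.66 = -1.48 m.
Hydraulic gradient: i = |Δh| / L = 1.48 / 1632 = 0.000907.

i ≈ 0.000907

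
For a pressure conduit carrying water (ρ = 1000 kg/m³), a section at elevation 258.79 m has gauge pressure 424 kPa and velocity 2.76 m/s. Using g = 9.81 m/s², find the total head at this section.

Pressure head ψ = P/(ρg) = 424×1000 / (1000 × 9.81) = 43.22 m.
Velocity head = v²/(2g) = 2.76² / (2 × 9.81) = 0.388 m.
h = z + ψ + v²/(2g) = 258.79 + 43.22 + 0.388 = 302.40 m.

h ≈ 302.40 m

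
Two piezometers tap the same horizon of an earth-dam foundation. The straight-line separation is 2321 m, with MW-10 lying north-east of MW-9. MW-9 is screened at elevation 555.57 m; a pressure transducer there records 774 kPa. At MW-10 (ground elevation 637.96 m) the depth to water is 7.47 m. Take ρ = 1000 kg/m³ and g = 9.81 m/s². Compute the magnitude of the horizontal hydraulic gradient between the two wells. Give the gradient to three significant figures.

Pressure head at MW-9: ψ = P/(ρg) = 774×1000 / (1000 × 9.81) = 78.90 m.
Total head at MW-9: h = z + ψ = 555.57 + 78.90 = 634.47 m.
Total head at MW-10: h = 637.96 − 7.47 = 630.49 m.
Head difference: h(MW-9) − h(MW-10) = 634.47 − 630.49 = 3.98 m.
Hydraulic gradient: i = |Δh| / L = 3.98 / 2321 = 0.00171.

i ≈ 0.00171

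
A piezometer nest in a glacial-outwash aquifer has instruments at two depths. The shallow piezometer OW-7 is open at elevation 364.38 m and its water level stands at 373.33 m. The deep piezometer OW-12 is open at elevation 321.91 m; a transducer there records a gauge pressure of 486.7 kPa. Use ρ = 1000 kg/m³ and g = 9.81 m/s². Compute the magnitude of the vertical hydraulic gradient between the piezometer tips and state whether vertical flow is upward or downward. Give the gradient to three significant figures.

Total head at OW-7: h = 373.33 m (water level in the standpipe).
Pressure head at OW-12: ψ = P/(ρg) = 486.7×1000 / (1000 × 9.81) = 49.61 m.
Total head at OW-12: h = z + ψ = 321.91 + 49.61 = 371.52 m.
Δh = h(OW-7) − h(OW-12) = 373.33 − 371.52 = 1.81 m.
Vertical separation Δz = 364.38 − 321.91 = 42.47 m.
|i_v| = |Δh| / Δz = 1.81 / 42.47 = 0.0426.
Head is higher in the shallow piezometer, so vertical flow is downward (recharge condition).

|i_v| ≈ 0.0426; vertical flow is downward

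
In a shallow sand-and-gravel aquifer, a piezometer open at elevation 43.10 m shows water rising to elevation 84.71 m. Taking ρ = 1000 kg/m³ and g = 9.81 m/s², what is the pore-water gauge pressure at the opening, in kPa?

Pressure head ψ = h − z = 84.71 − 43.10 = 41.61 m.
P = ρgψ = 1000 × 9.81 × 41.61 = 408194 Pa ≈ 408 kPa.

P ≈ 408 kPa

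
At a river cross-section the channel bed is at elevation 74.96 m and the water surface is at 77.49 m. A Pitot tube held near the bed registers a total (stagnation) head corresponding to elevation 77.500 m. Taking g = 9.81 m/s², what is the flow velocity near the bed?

v ≈ 0.443 m/s

Near the bed, under hydrostatic conditions, the piezometric head (z + ψ) equals the free-surface elevation, 77.49 m.
Velocity head = total − piezometric = 77.500 − 77.49 = 0.010 m.
v = √(2g·h_v) = √(2 × 9.81 × 0.010) = 0.443 m/s.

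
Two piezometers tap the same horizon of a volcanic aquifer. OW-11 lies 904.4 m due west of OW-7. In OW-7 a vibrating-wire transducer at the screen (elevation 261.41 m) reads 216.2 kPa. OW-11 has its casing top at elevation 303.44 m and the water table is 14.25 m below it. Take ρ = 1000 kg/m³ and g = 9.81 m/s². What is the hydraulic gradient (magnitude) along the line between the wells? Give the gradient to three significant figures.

i ≈ 0.00635

Pressure head at OW-7: ψ = P/(ρg) = 216.2×1000 / (1000 × 9.81) = 22.04 m.
Total head at OW-7: h = z + ψ = 261.41 + 22.04 = 283.45 m.
Total head at OW-11: h = 303.44 − 14.25 = 289.19 m.
Head difference: h(OW-7) − h(OW-11) = 283.45 − 289.19 = -5.74 m.
Hydraulic gradient: i = |Δh| / L = 5.74 / 904.4 = 0.00635.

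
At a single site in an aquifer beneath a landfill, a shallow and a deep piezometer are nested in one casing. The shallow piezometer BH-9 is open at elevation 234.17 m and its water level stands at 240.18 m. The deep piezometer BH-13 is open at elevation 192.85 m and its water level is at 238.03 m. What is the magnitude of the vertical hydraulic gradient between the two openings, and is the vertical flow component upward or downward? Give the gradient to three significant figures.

|i_v| ≈ 0.0520; vertical flow is downward

Total head at BH-9: h = 240.18 m (water level in the standpipe).
Total head at BH-13: h = 238.03 m.
Δh = h(BH-9) − h(BH-13) = 240.18 − 238.03 = 2.15 m.
Vertical separation Δz = 234.17 − 192.85 = 41.32 m.
|i_v| = |Δh| / Δz = 2.15 / 41.32 = 0.0520.
Head is higher in the shallow piezometer, so vertical flow is downward (recharge condition).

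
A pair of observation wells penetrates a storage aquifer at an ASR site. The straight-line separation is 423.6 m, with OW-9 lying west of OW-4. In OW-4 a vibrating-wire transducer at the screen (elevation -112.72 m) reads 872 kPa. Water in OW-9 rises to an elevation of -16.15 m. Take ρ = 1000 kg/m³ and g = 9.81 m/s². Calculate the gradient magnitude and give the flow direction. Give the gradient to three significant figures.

Pressure head at OW-4: ψ = P/(ρg) = 872×1000 / (1000 × 9.81) = 88.89 m.
Total head at OW-4: h = z + ψ = -112.72 + 88.89 = -23.83 m.
Total head at OW-9: h = -16.15 m (water level in the piezometer is the total head).
Head difference: h(OW-4) − h(OW-9) = -23.83 − (-16.15) = -7.68 m.
Hydraulic gradient: i = |Δh| / L = 7.68 / 423.6 = 0.0181.
Flow is from higher to lower head: from OW-9 toward OW-4, i.e. toward the east.

i ≈ 0.0181; groundwater flows toward the east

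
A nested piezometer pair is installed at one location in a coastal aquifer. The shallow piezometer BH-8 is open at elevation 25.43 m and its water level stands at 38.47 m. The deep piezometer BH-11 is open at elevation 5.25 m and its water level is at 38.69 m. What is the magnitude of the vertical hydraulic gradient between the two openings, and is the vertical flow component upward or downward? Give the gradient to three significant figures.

|i_v| ≈ 0.0109; vertical flow is upward

Total head at BH-8: h = 38.47 m (water level in the standpipe).
Total head at BH-11: h = 38.69 m.
Δh = h(BH-8) − h(BH-11) = 38.47 − 38.69 = -0.22 m.
Vertical separation Δz = 25.43 − 5.25 = 20.18 m.
|i_v| = |Δh| / Δz = 0.22 / 20.18 = 0.0109.
Head is higher in the deep piezometer, so vertical flow is upward (discharge condition).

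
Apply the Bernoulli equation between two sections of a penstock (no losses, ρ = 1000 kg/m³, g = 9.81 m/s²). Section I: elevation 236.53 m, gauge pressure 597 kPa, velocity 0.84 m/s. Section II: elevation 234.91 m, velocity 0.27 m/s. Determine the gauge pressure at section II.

P₂ ≈ 613 kPa

Pressure head at I: ψ₁ = P₁/(ρg) = 597×1000 / (1000 × 9.81) = 60.86 m.
Velocity heads: v₁²/2g = 0.84²/19.62 = 0.036 m; v₂²/2g = 0.27²/19.62 = 0.004 m.
Total head H = z₁ + ψ₁ + v₁²/2g = 236.53 + 60.86 + 0.036 = 297.43 m.
ψ₂ = H − z₂ − v₂²/2g = 297.43 − 234.91 − 0.004 = 62.52 m.
P₂ = ρgψ₂ = 1000 × 9.81 × 62.52 ≈ 613 kPa.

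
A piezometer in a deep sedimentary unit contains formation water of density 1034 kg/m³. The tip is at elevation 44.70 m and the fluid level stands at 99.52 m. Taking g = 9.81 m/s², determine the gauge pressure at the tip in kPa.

P ≈ 556 kPa

Pressure head ψ = h − z = 99.52 − 44.70 = 54.82 m.
P = ρgψ = 1034 × 9.81 × 54.82 = 556069 Pa ≈ 556 kPa.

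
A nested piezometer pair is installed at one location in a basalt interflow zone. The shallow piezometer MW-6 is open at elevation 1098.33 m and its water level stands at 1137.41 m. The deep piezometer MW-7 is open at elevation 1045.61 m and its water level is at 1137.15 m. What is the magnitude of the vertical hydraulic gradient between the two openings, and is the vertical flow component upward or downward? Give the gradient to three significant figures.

Total head at MW-6: h = 1137.41 m (water level in the standpipe).
Total head at MW-7: h = 1137.15 m.
Δh = h(MW-6) − h(MW-7) = 1137.41 − 1137.15 = 0.26 m.
Vertical separation Δz = 1098.33 − 1045.61 = 52.72 m.
|i_v| = |Δh| / Δz = 0.26 / 52.72 = 0.00493.
Head is higher in the shallow piezometer, so vertical flow is downward (recharge condition).

|i_v| ≈ 0.00493; vertical flow is downward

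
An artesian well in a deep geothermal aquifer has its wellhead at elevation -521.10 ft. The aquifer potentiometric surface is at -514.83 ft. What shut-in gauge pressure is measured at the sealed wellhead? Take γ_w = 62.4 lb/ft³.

P ≈ 2.72 psi

Head above the cap: Δh = -514.83 − (-521.10) = 6.27 ft.
P = γΔh/144 = 62.4 × 6.27 / 144 = 2.72 psi.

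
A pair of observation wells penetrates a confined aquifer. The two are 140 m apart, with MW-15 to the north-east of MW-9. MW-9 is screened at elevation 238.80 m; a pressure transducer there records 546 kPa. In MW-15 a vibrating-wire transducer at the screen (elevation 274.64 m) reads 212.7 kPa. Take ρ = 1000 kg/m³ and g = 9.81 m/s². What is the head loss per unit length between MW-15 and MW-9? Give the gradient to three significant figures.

i ≈ 0.0133 m/m

Pressure head at MW-9: ψ = P/(ρg) = 546×1000 / (1000 × 9.81) = 55.66 m.
Total head at MW-9: h = z + ψ = 238.80 + 55.66 = 294.46 m.
Pressure head at MW-15: ψ = P/(ρg) = 212.7×1000 / (1000 × 9.81) = 21.68 m.
Total head at MW-15: h = z + ψ = 274.64 + 21.68 = 296.32 m.
Head difference: h(MW-9) − h(MW-15) = 294.46 − 296.32 = -1.86 m.
Hydraulic gradient: i = |Δh| / L = 1.86 / 140 = 0.0133.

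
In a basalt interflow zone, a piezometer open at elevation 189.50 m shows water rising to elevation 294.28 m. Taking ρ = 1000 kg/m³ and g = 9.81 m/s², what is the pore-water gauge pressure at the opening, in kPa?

Pressure head ψ = h − z = 294.28 − 189.50 = 104.78 m.
P = ρgψ = 1000 × 9.81 × 104.78 = 1027892 Pa ≈ 1030 kPa.

P ≈ 1030 kPa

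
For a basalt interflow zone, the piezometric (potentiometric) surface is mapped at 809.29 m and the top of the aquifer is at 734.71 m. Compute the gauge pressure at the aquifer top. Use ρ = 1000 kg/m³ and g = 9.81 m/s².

Pressure head at the aquifer top: ψ = h − z = 809.29 − 734.71 = 74.58 m.
P = ρgψ = 1000 × 9.81 × 74.58 = 731630 Pa ≈ 732 kPa.

P ≈ 732 kPa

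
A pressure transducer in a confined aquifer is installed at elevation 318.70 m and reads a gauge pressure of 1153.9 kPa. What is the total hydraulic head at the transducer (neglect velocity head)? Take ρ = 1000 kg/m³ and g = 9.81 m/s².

ψ = P/(ρg) = 1153.9×1000 / (1000 × 9.81) = 117.62 m.
h = z + ψ = 318.70 + 117.62 = 436.32 m.

h ≈ 436.32 m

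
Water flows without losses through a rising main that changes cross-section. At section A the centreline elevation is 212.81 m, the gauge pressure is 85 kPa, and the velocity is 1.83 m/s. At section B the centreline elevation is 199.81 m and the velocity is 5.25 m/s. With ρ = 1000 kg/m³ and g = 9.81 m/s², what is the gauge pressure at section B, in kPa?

Pressure head at A: ψ₁ = P₁/(ρg) = 85×1000 / (1000 × 9.81) = 8.66 m.
Velocity heads: v₁²/2g = 1.83²/19.62 = 0.171 m; v₂²/2g = 5.25²/19.62 = 1.405 m.
Total head H = z₁ + ψ₁ + v₁²/2g = 212.81 + 8.66 + 0.171 = 221.64 m.
ψ₂ = H − z₂ − v₂²/2g = 221.64 − 199.81 − 1.405 = 20.42 m.
P₂ = ρgψ₂ = 1000 × 9.81 × 20.42 ≈ 200 kPa.

P₂ ≈ 200 kPa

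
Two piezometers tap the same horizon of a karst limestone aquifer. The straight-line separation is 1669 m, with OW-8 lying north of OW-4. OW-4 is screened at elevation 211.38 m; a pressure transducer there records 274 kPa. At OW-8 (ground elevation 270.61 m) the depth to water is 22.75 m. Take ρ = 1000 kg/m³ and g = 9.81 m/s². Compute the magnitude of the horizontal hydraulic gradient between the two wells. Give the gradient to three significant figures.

Pressure head at OW-4: ψ = P/(ρg) = 274×1000 / (1000 × 9.81) = 27.93 m.
Total head at OW-4: h = z + ψ = 211.38 + 27.93 = 239.31 m.
Total head at OW-8: h = 270.61 − 22.75 = 247.86 m.
Head difference: h(OW-4) − h(OW-8) = 239.31 − 247.86 = -8.55 m.
Hydraulic gradient: i = |Δh| / L = 8.55 / 1669 = 0.00512.

i ≈ 0.00512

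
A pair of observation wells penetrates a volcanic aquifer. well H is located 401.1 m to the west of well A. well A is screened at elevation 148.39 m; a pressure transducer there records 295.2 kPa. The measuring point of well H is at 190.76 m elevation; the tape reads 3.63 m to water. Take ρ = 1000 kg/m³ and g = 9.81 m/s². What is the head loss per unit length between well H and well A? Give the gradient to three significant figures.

Pressure head at well A: ψ = P/(ρg) = 295.2×1000 / (1000 × 9.81) = 30.09 m.
Total head at well A: h = z + ψ = 148.39 + 30.09 = 178.48 m.
Total head at well H: h = 190.76 − 3.63 = 187.13 m.
Head difference: h(well A) − h(well H) = 178.48 − 187.13 = -8.65 m.
Hydraulic gradient: i = |Δh| / L = 8.65 / 401.1 = 0.0216.

i ≈ 0.0216 m/m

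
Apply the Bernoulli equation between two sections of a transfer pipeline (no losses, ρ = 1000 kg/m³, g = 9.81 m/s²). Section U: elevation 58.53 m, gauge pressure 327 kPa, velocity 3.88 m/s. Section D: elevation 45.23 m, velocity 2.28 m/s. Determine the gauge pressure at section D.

P₂ ≈ 462 kPa

Pressure head at U: ψ₁ = P₁/(ρg) = 327×1000 / (1000 × 9.81) = 33.33 m.
Velocity heads: v₁²/2g = 3.88²/19.62 = 0.767 m; v₂²/2g = 2.28²/19.62 = 0.265 m.
Total head H = z₁ + ψ₁ + v₁²/2g = 58.53 + 33.33 + 0.767 = 92.63 m.
ψ₂ = H − z₂ − v₂²/2g = 92.63 − 45.23 − 0.265 = 47.13 m.
P₂ = ρgψ₂ = 1000 × 9.81 × 47.13 ≈ 462 kPa.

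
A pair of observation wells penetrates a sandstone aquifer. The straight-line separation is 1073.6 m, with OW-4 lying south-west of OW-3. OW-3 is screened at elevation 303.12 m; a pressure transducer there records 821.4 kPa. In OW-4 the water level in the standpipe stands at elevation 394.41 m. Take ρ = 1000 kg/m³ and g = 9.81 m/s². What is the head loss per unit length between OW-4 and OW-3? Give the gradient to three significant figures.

Pressure head at OW-3: ψ = P/(ρg) = 821.4×1000 / (1000 × 9.81) = 83.73 m.
Total head at OW-3: h = z + ψ = 303.12 + 83.73 = 386.85 m.
Total head at OW-4: h = 394.41 m (water level in the piezometer is the total head).
Head difference: h(OW-3) − h(OW-4) = 386.85 − 394.41 = -7.56 m.
Hydraulic gradient: i = |Δh| / L = 7.56 / 1073.6 = 0.00704.

i ≈ 0.00704 m/m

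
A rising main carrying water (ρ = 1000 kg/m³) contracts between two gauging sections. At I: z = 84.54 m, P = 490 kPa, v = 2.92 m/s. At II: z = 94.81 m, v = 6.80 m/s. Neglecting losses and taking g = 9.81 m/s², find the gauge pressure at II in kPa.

P₂ ≈ 370 kPa

Pressure head at I: ψ₁ = P₁/(ρg) = 490×1000 / (1000 × 9.81) = 49.95 m.
Velocity heads: v₁²/2g = 2.92²/19.62 = 0.435 m; v₂²/2g = 6.80²/19.62 = 2.357 m.
Total head H = z₁ + ψ₁ + v₁²/2g = 84.54 + 49.95 + 0.435 = 134.93 m.
ψ₂ = H − z₂ − v₂²/2g = 134.93 − 94.81 − 2.357 = 37.76 m.
P₂ = ρgψ₂ = 1000 × 9.81 × 37.76 ≈ 370 kPa.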